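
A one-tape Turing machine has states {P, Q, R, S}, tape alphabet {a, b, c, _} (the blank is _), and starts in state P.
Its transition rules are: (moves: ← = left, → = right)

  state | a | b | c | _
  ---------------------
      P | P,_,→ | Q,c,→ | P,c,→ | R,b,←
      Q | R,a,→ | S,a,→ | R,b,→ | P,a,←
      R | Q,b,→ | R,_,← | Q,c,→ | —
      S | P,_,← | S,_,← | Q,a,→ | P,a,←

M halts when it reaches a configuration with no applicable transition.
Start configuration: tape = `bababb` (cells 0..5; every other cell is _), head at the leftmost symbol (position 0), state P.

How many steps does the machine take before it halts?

state=P head=0 tape=[b]ababb   (P,b)→(Q,c,→)
state=Q head=1 tape=c[a]babb   (Q,a)→(R,a,→)
state=R head=2 tape=ca[b]abb   (R,b)→(R,_,←)
state=R head=1 tape=c[a]_abb   (R,a)→(Q,b,→)
state=Q head=2 tape=cb[_]abb   (Q,_)→(P,a,←)
state=P head=1 tape=c[b]aabb   (P,b)→(Q,c,→)
state=Q head=2 tape=cc[a]abb   (Q,a)→(R,a,→)
state=R head=3 tape=cca[a]bb   (R,a)→(Q,b,→)
state=Q head=4 tape=ccab[b]b   (Q,b)→(S,a,→)
state=S head=5 tape=ccaba[b]   (S,b)→(S,_,←)
state=S head=4 tape=ccab[a]_   (S,a)→(P,_,←)
state=P head=3 tape=cca[b]__   (P,b)→(Q,c,→)
state=Q head=4 tape=ccac[_]_   (Q,_)→(P,a,←)
state=P head=3 tape=cca[c]a_   (P,c)→(P,c,→)
state=P head=4 tape=ccac[a]_   (P,a)→(P,_,→)
state=P head=5 tape=ccac_[_]   (P,_)→(R,b,←)
state=R head=4 tape=ccac[_]b
M halts after 16 transitions.

16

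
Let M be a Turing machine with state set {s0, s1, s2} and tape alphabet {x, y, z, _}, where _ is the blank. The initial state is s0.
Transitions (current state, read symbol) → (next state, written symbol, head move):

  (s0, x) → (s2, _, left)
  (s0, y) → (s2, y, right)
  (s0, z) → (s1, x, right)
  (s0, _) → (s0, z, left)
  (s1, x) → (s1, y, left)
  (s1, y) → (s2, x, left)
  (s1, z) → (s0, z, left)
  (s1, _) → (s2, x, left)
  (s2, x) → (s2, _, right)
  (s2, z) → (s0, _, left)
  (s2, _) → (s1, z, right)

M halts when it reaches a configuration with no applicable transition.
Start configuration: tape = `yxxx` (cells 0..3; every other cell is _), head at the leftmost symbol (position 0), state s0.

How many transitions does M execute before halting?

18

state=s0 head=0 tape=[y]xxx__   (s0,y)→(s2,y,right)
state=s2 head=1 tape=y[x]xx__   (s2,x)→(s2,_,right)
state=s2 head=2 tape=y_[x]x__   (s2,x)→(s2,_,right)
state=s2 head=3 tape=y__[x]__   (s2,x)→(s2,_,right)
state=s2 head=4 tape=y___[_]_   (s2,_)→(s1,z,right)
state=s1 head=5 tape=y___z[_]   (s1,_)→(s2,x,left)
state=s2 head=4 tape=y___[z]x   (s2,z)→(s0,_,left)
state=s0 head=3 tape=y__[_]_x   (s0,_)→(s0,z,left)
state=s0 head=2 tape=y_[_]z_x   (s0,_)→(s0,z,left)
state=s0 head=1 tape=y[_]zz_x   (s0,_)→(s0,z,left)
state=s0 head=0 tape=[y]zzz_x   (s0,y)→(s2,y,right)
state=s2 head=1 tape=y[z]zz_x   (s2,z)→(s0,_,left)
state=s0 head=0 tape=[y]_zz_x   (s0,y)→(s2,y,right)
state=s2 head=1 tape=y[_]zz_x   (s2,_)→(s1,z,right)
state=s1 head=2 tape=yz[z]z_x   (s1,z)→(s0,z,left)
state=s0 head=1 tape=y[z]zz_x   (s0,z)→(s1,x,right)
state=s1 head=2 tape=yx[z]z_x   (s1,z)→(s0,z,left)
state=s0 head=1 tape=y[x]zz_x   (s0,x)→(s2,_,left)
state=s2 head=0 tape=[y]_zz_x
M halts after 18 transitions.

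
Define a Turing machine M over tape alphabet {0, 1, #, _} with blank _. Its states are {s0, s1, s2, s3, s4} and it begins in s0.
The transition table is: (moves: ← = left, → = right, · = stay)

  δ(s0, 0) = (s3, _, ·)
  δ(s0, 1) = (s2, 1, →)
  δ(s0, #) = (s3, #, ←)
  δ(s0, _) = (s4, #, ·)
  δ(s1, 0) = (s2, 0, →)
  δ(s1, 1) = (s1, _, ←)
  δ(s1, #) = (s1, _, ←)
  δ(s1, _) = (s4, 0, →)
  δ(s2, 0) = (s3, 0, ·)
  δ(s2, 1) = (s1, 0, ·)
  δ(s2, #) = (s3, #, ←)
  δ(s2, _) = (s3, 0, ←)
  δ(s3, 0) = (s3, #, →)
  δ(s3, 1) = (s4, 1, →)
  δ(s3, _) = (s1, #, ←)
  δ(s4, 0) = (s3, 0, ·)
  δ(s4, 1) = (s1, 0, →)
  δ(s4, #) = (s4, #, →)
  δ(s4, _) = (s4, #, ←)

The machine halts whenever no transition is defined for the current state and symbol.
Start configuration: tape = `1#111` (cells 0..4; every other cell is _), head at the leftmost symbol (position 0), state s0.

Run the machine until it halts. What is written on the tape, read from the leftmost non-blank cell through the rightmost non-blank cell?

s0 | _[1]#111__   read 1 → write 1, move →, go to s2
s2 | _1[#]111__   read # → write #, move ←, go to s3
s3 | _[1]#111__   read 1 → write 1, move →, go to s4
s4 | _1[#]111__   read # → write #, move →, go to s4
s4 | _1#[1]11__   read 1 → write 0, move →, go to s1
s1 | _1#0[1]1__   read 1 → write _, move ←, go to s1
s1 | _1#[0]_1__   read 0 → write 0, move →, go to s2
s2 | _1#0[_]1__   read _ → write 0, move ←, go to s3
s3 | _1#[0]01__   read 0 → write #, move →, go to s3
s3 | _1##[0]1__   read 0 → write #, move →, go to s3
s3 | _1###[1]__   read 1 → write 1, move →, go to s4
s4 | _1###1[_]_   read _ → write #, move ←, go to s4
s4 | _1###[1]#_   read 1 → write 0, move →, go to s1
s1 | _1###0[#]_   read # → write _, move ←, go to s1
s1 | _1###[0]__   read 0 → write 0, move →, go to s2
s2 | _1###0[_]_   read _ → write 0, move ←, go to s3
s3 | _1###[0]0_   read 0 → write #, move →, go to s3
s3 | _1####[0]_   read 0 → write #, move →, go to s3
s3 | _1#####[_]   read _ → write #, move ←, go to s1
s1 | _1####[#]#   read # → write _, move ←, go to s1
s1 | _1###[#]_#   read # → write _, move ←, go to s1
s1 | _1##[#]__#   read # → write _, move ←, go to s1
s1 | _1#[#]___#   read # → write _, move ←, go to s1
s1 | _1[#]____#   read # → write _, move ←, go to s1
s1 | _[1]_____#   read 1 → write _, move ←, go to s1
s1 | [_]______#   read _ → write 0, move →, go to s4
s4 | 0[_]_____#   read _ → write #, move ←, go to s4
s4 | [0]#_____#   read 0 → write 0, move ·, go to s3
s3 | [0]#_____#   read 0 → write #, move →, go to s3
s3 | #[#]_____#
The non-blank tape span at halt is ##_____#.

##_____#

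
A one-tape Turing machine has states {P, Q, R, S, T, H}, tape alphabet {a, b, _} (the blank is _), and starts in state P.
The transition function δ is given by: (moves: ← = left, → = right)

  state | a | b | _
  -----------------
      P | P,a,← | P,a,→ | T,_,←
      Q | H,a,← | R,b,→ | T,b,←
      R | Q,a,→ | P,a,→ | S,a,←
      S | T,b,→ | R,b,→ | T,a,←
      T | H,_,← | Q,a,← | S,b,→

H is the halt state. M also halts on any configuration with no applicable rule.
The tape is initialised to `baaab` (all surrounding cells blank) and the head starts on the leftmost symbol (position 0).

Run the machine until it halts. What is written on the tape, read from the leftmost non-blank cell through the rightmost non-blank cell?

bbaaaaaab

P | ____[b]aaab   read b → write a, move →, go to P
P | ____a[a]aab   read a → write a, move ←, go to P
P | ____[a]aaab   read a → write a, move ←, go to P
P | ___[_]aaaab   read _ → write _, move ←, go to T
T | __[_]_aaaab   read _ → write b, move →, go to S
S | __b[_]aaaab   read _ → write a, move ←, go to T
T | __[b]aaaaab   read b → write a, move ←, go to Q
Q | _[_]aaaaaab   read _ → write b, move ←, go to T
T | [_]baaaaaab   read _ → write b, move →, go to S
S | b[b]aaaaaab   read b → write b, move →, go to R
R | bb[a]aaaaab   read a → write a, move →, go to Q
Q | bba[a]aaaab   read a → write a, move ←, go to H
H | bb[a]aaaaab
The non-blank tape span at halt is bbaaaaaab.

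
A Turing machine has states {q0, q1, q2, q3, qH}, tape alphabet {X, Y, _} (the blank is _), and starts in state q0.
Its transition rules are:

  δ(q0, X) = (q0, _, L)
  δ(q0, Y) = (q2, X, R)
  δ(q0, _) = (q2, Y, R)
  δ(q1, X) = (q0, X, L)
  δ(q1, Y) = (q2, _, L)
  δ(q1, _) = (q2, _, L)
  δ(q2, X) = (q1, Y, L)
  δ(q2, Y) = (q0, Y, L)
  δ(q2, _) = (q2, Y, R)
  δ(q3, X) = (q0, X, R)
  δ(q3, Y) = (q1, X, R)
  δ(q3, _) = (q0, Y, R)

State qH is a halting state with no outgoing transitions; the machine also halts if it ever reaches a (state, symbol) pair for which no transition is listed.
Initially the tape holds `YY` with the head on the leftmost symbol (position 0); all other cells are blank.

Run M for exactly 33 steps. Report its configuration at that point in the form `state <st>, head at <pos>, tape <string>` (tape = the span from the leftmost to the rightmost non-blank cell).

state q2, head at 1, tape XYYY

q0 | __[Y]Y   read Y → write X, move R, go to q2
q2 | __X[Y]   read Y → write Y, move L, go to q0
q0 | __[X]Y   read X → write _, move L, go to q0
q0 | _[_]_Y   read _ → write Y, move R, go to q2
q2 | _Y[_]Y   read _ → write Y, move R, go to q2
q2 | _YY[Y]   read Y → write Y, move L, go to q0
q0 | _Y[Y]Y   read Y → write X, move R, go to q2
q2 | _YX[Y]   read Y → write Y, move L, go to q0
q0 | _Y[X]Y   read X → write _, move L, go to q0
q0 | _[Y]_Y   read Y → write X, move R, go to q2
q2 | _X[_]Y   read _ → write Y, move R, go to q2
q2 | _XY[Y]   read Y → write Y, move L, go to q0
q0 | _X[Y]Y   read Y → write X, move R, go to q2
q2 | _XX[Y]   read Y → write Y, move L, go to q0
q0 | _X[X]Y   read X → write _, move L, go to q0
q0 | _[X]_Y   read X → write _, move L, go to q0
q0 | [_]__Y   read _ → write Y, move R, go to q2
q2 | Y[_]_Y   read _ → write Y, move R, go to q2
q2 | YY[_]Y   read _ → write Y, move R, go to q2
q2 | YYY[Y]   read Y → write Y, move L, go to q0
q0 | YY[Y]Y   read Y → write X, move R, go to q2
q2 | YYX[Y]   read Y → write Y, move L, go to q0
q0 | YY[X]Y   read X → write _, move L, go to q0
q0 | Y[Y]_Y   read Y → write X, move R, go to q2
q2 | YX[_]Y   read _ → write Y, move R, go to q2
q2 | YXY[Y]   read Y → write Y, move L, go to q0
q0 | YX[Y]Y   read Y → write X, move R, go to q2
q2 | YXX[Y]   read Y → write Y, move L, go to q0
q0 | YX[X]Y   read X → write _, move L, go to q0
q0 | Y[X]_Y   read X → write _, move L, go to q0
q0 | [Y]__Y   read Y → write X, move R, go to q2
q2 | X[_]_Y   read _ → write Y, move R, go to q2
q2 | XY[_]Y   read _ → write Y, move R, go to q2
q2 | XYY[Y]
After 33 steps: state q2, head at 1, tape XYYY.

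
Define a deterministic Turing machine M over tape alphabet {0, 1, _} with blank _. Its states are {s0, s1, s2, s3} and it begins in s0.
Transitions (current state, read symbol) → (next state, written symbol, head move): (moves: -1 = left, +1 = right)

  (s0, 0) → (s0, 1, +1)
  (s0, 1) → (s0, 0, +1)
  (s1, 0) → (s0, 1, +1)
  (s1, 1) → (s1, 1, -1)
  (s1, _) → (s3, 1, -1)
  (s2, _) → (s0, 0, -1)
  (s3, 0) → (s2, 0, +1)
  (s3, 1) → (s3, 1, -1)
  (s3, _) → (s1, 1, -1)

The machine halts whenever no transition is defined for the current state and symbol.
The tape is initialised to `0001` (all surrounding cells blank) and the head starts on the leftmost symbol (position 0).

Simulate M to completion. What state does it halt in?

s0

state=s0 head=0 tape=[0]001_   (s0,0)→(s0,1,+1)
state=s0 head=1 tape=1[0]01_   (s0,0)→(s0,1,+1)
state=s0 head=2 tape=11[0]1_   (s0,0)→(s0,1,+1)
state=s0 head=3 tape=111[1]_   (s0,1)→(s0,0,+1)
state=s0 head=4 tape=1110[_]
No transition is defined for (s0, _); M halts in state s0.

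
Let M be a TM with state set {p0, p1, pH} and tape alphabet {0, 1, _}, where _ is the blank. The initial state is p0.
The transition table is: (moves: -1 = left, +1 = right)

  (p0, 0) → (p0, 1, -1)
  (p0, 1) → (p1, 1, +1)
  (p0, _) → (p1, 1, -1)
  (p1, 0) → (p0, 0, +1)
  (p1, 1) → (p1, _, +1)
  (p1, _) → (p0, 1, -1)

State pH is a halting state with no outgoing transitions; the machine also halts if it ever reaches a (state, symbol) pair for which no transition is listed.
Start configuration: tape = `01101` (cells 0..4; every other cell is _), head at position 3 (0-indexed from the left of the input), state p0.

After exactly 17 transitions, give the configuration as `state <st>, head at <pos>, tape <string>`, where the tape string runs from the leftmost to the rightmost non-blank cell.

state p1, head at 4, tape 01__111

state=p0 head=3 tape=011[0]1__   (p0,0)→(p0,1,-1)
state=p0 head=2 tape=01[1]11__   (p0,1)→(p1,1,+1)
state=p1 head=3 tape=011[1]1__   (p1,1)→(p1,_,+1)
state=p1 head=4 tape=011_[1]__   (p1,1)→(p1,_,+1)
state=p1 head=5 tape=011__[_]_   (p1,_)→(p0,1,-1)
state=p0 head=4 tape=011_[_]1_   (p0,_)→(p1,1,-1)
state=p1 head=3 tape=011[_]11_   (p1,_)→(p0,1,-1)
state=p0 head=2 tape=01[1]111_   (p0,1)→(p1,1,+1)
state=p1 head=3 tape=011[1]11_   (p1,1)→(p1,_,+1)
state=p1 head=4 tape=011_[1]1_   (p1,1)→(p1,_,+1)
state=p1 head=5 tape=011__[1]_   (p1,1)→(p1,_,+1)
state=p1 head=6 tape=011___[_]   (p1,_)→(p0,1,-1)
state=p0 head=5 tape=011__[_]1   (p0,_)→(p1,1,-1)
state=p1 head=4 tape=011_[_]11   (p1,_)→(p0,1,-1)
state=p0 head=3 tape=011[_]111   (p0,_)→(p1,1,-1)
state=p1 head=2 tape=01[1]1111   (p1,1)→(p1,_,+1)
state=p1 head=3 tape=01_[1]111   (p1,1)→(p1,_,+1)
state=p1 head=4 tape=01__[1]11
After 17 steps: state p1, head at 4, tape 01__111.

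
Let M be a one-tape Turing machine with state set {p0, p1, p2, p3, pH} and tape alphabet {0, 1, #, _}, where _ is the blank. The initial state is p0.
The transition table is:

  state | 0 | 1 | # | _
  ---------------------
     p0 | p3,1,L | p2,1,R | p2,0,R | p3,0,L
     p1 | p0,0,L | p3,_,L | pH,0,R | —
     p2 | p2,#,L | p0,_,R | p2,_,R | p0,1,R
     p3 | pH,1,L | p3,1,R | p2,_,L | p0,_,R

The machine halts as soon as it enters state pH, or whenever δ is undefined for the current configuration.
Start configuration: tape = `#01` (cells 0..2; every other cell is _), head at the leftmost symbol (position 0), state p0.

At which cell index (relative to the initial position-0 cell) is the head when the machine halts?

4

p0 | _[#]01___   read # → write 0, move R, go to p2
p2 | _0[0]1___   read 0 → write #, move L, go to p2
p2 | _[0]#1___   read 0 → write #, move L, go to p2
p2 | [_]##1___   read _ → write 1, move R, go to p0
p0 | 1[#]#1___   read # → write 0, move R, go to p2
p2 | 10[#]1___   read # → write _, move R, go to p2
p2 | 10_[1]___   read 1 → write _, move R, go to p0
p0 | 10__[_]__   read _ → write 0, move L, go to p3
p3 | 10_[_]0__   read _ → write _, move R, go to p0
p0 | 10__[0]__   read 0 → write 1, move L, go to p3
p3 | 10_[_]1__   read _ → write _, move R, go to p0
p0 | 10__[1]__   read 1 → write 1, move R, go to p2
p2 | 10__1[_]_   read _ → write 1, move R, go to p0
p0 | 10__11[_]   read _ → write 0, move L, go to p3
p3 | 10__1[1]0   read 1 → write 1, move R, go to p3
p3 | 10__11[0]   read 0 → write 1, move L, go to pH
pH | 10__1[1]1
At halt the head is at cell 4.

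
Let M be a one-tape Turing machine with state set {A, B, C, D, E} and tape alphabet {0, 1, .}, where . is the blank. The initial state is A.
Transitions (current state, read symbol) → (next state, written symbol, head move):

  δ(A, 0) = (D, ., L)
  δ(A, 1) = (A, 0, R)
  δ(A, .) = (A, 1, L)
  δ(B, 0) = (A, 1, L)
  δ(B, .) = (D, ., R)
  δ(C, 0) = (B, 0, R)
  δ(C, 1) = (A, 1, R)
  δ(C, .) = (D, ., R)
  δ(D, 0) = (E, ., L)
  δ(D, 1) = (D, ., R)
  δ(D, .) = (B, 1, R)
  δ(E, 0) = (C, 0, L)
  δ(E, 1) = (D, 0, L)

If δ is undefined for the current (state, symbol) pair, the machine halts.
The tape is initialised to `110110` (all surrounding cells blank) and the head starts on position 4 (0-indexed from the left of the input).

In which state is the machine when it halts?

E

A | 1101[1]0   read 1 → write 0, move R, go to A
A | 11010[0]   read 0 → write ., move L, go to D
D | 1101[0].   read 0 → write ., move L, go to E
E | 110[1]..   read 1 → write 0, move L, go to D
D | 11[0]0..   read 0 → write ., move L, go to E
E | 1[1].0..   read 1 → write 0, move L, go to D
D | [1]0.0..   read 1 → write ., move R, go to D
D | .[0].0..   read 0 → write ., move L, go to E
E | [.]..0..
No transition is defined for (E, .); M halts in state E.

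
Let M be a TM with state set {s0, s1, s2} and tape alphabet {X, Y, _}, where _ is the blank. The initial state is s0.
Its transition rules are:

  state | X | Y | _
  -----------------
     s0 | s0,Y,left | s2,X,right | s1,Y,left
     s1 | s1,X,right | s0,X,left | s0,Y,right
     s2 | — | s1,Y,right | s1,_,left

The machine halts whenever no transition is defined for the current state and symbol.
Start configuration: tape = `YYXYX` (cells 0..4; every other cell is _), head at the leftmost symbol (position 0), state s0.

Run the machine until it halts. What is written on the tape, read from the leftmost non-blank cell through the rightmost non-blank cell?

s0 | [Y]YXYX__   read Y → write X, move right, go to s2
s2 | X[Y]XYX__   read Y → write Y, move right, go to s1
s1 | XY[X]YX__   read X → write X, move right, go to s1
s1 | XYX[Y]X__   read Y → write X, move left, go to s0
s0 | XY[X]XX__   read X → write Y, move left, go to s0
s0 | X[Y]YXX__   read Y → write X, move right, go to s2
s2 | XX[Y]XX__   read Y → write Y, move right, go to s1
s1 | XXY[X]X__   read X → write X, move right, go to s1
s1 | XXYX[X]__   read X → write X, move right, go to s1
s1 | XXYXX[_]_   read _ → write Y, move right, go to s0
s0 | XXYXXY[_]   read _ → write Y, move left, go to s1
s1 | XXYXX[Y]Y   read Y → write X, move left, go to s0
s0 | XXYX[X]XY   read X → write Y, move left, go to s0
s0 | XXY[X]YXY   read X → write Y, move left, go to s0
s0 | XX[Y]YYXY   read Y → write X, move right, go to s2
s2 | XXX[Y]YXY   read Y → write Y, move right, go to s1
s1 | XXXY[Y]XY   read Y → write X, move left, go to s0
s0 | XXX[Y]XXY   read Y → write X, move right, go to s2
s2 | XXXX[X]XY
The non-blank tape span at halt is XXXXXXY.

XXXXXXY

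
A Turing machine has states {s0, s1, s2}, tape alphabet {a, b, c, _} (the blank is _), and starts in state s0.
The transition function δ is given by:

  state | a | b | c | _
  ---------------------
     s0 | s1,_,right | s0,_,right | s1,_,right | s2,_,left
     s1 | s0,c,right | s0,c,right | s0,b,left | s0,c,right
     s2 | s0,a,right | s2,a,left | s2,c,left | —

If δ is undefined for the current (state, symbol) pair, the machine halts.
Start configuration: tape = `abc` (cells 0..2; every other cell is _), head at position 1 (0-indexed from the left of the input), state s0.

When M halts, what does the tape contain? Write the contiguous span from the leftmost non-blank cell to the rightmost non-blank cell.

state=s0 head=1 tape=a[b]c__   (s0,b)→(s0,_,right)
state=s0 head=2 tape=a_[c]__   (s0,c)→(s1,_,right)
state=s1 head=3 tape=a__[_]_   (s1,_)→(s0,c,right)
state=s0 head=4 tape=a__c[_]   (s0,_)→(s2,_,left)
state=s2 head=3 tape=a__[c]_   (s2,c)→(s2,c,left)
state=s2 head=2 tape=a_[_]c_
The non-blank tape span at halt is a__c.

a__c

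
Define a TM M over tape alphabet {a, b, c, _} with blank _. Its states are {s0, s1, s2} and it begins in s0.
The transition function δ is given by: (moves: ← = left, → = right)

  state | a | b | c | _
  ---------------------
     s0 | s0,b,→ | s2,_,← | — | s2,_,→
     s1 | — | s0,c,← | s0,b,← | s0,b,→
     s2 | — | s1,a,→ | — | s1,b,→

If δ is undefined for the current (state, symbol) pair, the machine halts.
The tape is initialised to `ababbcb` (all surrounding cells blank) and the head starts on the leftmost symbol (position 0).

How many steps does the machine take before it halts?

state=s0 head=0 tape=[a]babbcb   (s0,a)→(s0,b,→)
state=s0 head=1 tape=b[b]abbcb   (s0,b)→(s2,_,←)
state=s2 head=0 tape=[b]_abbcb   (s2,b)→(s1,a,→)
state=s1 head=1 tape=a[_]abbcb   (s1,_)→(s0,b,→)
state=s0 head=2 tape=ab[a]bbcb   (s0,a)→(s0,b,→)
state=s0 head=3 tape=abb[b]bcb   (s0,b)→(s2,_,←)
state=s2 head=2 tape=ab[b]_bcb   (s2,b)→(s1,a,→)
state=s1 head=3 tape=aba[_]bcb   (s1,_)→(s0,b,→)
state=s0 head=4 tape=abab[b]cb   (s0,b)→(s2,_,←)
state=s2 head=3 tape=aba[b]_cb   (s2,b)→(s1,a,→)
state=s1 head=4 tape=abaa[_]cb   (s1,_)→(s0,b,→)
state=s0 head=5 tape=abaab[c]b
M halts after 11 transitions.

11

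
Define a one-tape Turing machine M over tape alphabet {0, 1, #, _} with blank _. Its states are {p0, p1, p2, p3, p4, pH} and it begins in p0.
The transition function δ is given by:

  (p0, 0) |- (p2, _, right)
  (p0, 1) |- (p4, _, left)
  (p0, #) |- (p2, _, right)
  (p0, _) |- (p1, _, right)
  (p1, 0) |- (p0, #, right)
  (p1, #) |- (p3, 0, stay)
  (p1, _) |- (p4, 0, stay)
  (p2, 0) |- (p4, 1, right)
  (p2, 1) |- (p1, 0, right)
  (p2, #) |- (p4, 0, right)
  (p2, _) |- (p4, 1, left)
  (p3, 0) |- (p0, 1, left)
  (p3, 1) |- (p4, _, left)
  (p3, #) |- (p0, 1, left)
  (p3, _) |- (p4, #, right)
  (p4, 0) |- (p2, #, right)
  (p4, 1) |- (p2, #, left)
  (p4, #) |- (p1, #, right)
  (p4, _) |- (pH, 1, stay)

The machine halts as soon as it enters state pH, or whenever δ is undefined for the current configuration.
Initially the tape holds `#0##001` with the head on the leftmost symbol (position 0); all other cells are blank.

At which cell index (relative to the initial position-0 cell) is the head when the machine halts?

p0 | [#]0##001__   read # → write _, move right, go to p2
p2 | _[0]##001__   read 0 → write 1, move right, go to p4
p4 | _1[#]#001__   read # → write #, move right, go to p1
p1 | _1#[#]001__   read # → write 0, move stay, go to p3
p3 | _1#[0]001__   read 0 → write 1, move left, go to p0
p0 | _1[#]1001__   read # → write _, move right, go to p2
p2 | _1_[1]001__   read 1 → write 0, move right, go to p1
p1 | _1_0[0]01__   read 0 → write #, move right, go to p0
p0 | _1_0#[0]1__   read 0 → write _, move right, go to p2
p2 | _1_0#_[1]__   read 1 → write 0, move right, go to p1
p1 | _1_0#_0[_]_   read _ → write 0, move stay, go to p4
p4 | _1_0#_0[0]_   read 0 → write #, move right, go to p2
p2 | _1_0#_0#[_]   read _ → write 1, move left, go to p4
p4 | _1_0#_0[#]1   read # → write #, move right, go to p1
p1 | _1_0#_0#[1]
At halt the head is at cell 8.

8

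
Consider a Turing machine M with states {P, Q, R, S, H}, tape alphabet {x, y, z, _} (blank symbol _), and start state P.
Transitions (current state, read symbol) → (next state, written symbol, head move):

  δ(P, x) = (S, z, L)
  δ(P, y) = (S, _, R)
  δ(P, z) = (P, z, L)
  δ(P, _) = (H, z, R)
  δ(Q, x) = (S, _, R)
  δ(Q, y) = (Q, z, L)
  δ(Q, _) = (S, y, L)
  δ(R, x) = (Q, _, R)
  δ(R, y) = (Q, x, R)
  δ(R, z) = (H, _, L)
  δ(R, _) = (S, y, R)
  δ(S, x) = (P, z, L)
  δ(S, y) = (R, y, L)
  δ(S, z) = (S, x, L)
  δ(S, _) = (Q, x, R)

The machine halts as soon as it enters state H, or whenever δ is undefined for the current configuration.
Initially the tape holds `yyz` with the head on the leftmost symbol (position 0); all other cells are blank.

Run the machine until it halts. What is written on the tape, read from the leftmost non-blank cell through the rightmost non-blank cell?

xxzzy

state=P head=0 tape=[y]yz__   (P,y)→(S,_,R)
state=S head=1 tape=_[y]z__   (S,y)→(R,y,L)
state=R head=0 tape=[_]yz__   (R,_)→(S,y,R)
state=S head=1 tape=y[y]z__   (S,y)→(R,y,L)
state=R head=0 tape=[y]yz__   (R,y)→(Q,x,R)
state=Q head=1 tape=x[y]z__   (Q,y)→(Q,z,L)
state=Q head=0 tape=[x]zz__   (Q,x)→(S,_,R)
state=S head=1 tape=_[z]z__   (S,z)→(S,x,L)
state=S head=0 tape=[_]xz__   (S,_)→(Q,x,R)
state=Q head=1 tape=x[x]z__   (Q,x)→(S,_,R)
state=S head=2 tape=x_[z]__   (S,z)→(S,x,L)
state=S head=1 tape=x[_]x__   (S,_)→(Q,x,R)
state=Q head=2 tape=xx[x]__   (Q,x)→(S,_,R)
state=S head=3 tape=xx_[_]_   (S,_)→(Q,x,R)
state=Q head=4 tape=xx_x[_]   (Q,_)→(S,y,L)
state=S head=3 tape=xx_[x]y   (S,x)→(P,z,L)
state=P head=2 tape=xx[_]zy   (P,_)→(H,z,R)
state=H head=3 tape=xxz[z]y
The non-blank tape span at halt is xxzzy.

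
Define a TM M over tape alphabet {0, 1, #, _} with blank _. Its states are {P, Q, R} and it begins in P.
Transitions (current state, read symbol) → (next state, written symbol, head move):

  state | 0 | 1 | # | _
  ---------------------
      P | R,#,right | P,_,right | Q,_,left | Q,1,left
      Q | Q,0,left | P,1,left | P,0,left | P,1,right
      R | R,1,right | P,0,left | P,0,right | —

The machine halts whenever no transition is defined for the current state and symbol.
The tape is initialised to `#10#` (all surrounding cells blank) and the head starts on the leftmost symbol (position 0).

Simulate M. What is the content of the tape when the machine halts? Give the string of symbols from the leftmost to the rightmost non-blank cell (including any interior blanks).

P | ___[#]10#__   read # → write _, move left, go to Q
Q | __[_]_10#__   read _ → write 1, move right, go to P
P | __1[_]10#__   read _ → write 1, move left, go to Q
Q | __[1]110#__   read 1 → write 1, move left, go to P
P | _[_]1110#__   read _ → write 1, move left, go to Q
Q | [_]11110#__   read _ → write 1, move right, go to P
P | 1[1]1110#__   read 1 → write _, move right, go to P
P | 1_[1]110#__   read 1 → write _, move right, go to P
P | 1__[1]10#__   read 1 → write _, move right, go to P
P | 1___[1]0#__   read 1 → write _, move right, go to P
P | 1____[0]#__   read 0 → write #, move right, go to R
R | 1____#[#]__   read # → write 0, move right, go to P
P | 1____#0[_]_   read _ → write 1, move left, go to Q
Q | 1____#[0]1_   read 0 → write 0, move left, go to Q
Q | 1____[#]01_   read # → write 0, move left, go to P
P | 1___[_]001_   read _ → write 1, move left, go to Q
Q | 1__[_]1001_   read _ → write 1, move right, go to P
P | 1__1[1]001_   read 1 → write _, move right, go to P
P | 1__1_[0]01_   read 0 → write #, move right, go to R
R | 1__1_#[0]1_   read 0 → write 1, move right, go to R
R | 1__1_#1[1]_   read 1 → write 0, move left, go to P
P | 1__1_#[1]0_   read 1 → write _, move right, go to P
P | 1__1_#_[0]_   read 0 → write #, move right, go to R
R | 1__1_#_#[_]
The non-blank tape span at halt is 1__1_#_#.

1__1_#_#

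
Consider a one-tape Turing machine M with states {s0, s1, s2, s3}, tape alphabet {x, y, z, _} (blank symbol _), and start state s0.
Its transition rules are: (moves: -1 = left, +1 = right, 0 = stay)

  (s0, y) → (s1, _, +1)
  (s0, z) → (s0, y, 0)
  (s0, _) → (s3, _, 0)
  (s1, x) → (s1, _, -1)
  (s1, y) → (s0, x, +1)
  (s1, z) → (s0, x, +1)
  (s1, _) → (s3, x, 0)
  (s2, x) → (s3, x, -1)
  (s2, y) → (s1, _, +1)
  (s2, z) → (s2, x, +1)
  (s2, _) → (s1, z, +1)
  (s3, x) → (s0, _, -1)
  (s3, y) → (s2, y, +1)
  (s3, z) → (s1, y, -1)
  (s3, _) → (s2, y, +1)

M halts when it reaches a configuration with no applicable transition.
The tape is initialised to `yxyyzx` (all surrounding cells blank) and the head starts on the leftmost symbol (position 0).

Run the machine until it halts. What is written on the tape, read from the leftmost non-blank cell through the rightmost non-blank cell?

yyzx_xx

state=s0 head=0 tape=_[y]xyyzx   (s0,y)→(s1,_,+1)
state=s1 head=1 tape=__[x]yyzx   (s1,x)→(s1,_,-1)
state=s1 head=0 tape=_[_]_yyzx   (s1,_)→(s3,x,0)
state=s3 head=0 tape=_[x]_yyzx   (s3,x)→(s0,_,-1)
state=s0 head=-1 tape=[_]__yyzx   (s0,_)→(s3,_,0)
state=s3 head=-1 tape=[_]__yyzx   (s3,_)→(s2,y,+1)
state=s2 head=0 tape=y[_]_yyzx   (s2,_)→(s1,z,+1)
state=s1 head=1 tape=yz[_]yyzx   (s1,_)→(s3,x,0)
state=s3 head=1 tape=yz[x]yyzx   (s3,x)→(s0,_,-1)
state=s0 head=0 tape=y[z]_yyzx   (s0,z)→(s0,y,0)
state=s0 head=0 tape=y[y]_yyzx   (s0,y)→(s1,_,+1)
state=s1 head=1 tape=y_[_]yyzx   (s1,_)→(s3,x,0)
state=s3 head=1 tape=y_[x]yyzx   (s3,x)→(s0,_,-1)
state=s0 head=0 tape=y[_]_yyzx   (s0,_)→(s3,_,0)
state=s3 head=0 tape=y[_]_yyzx   (s3,_)→(s2,y,+1)
state=s2 head=1 tape=yy[_]yyzx   (s2,_)→(s1,z,+1)
state=s1 head=2 tape=yyz[y]yzx   (s1,y)→(s0,x,+1)
state=s0 head=3 tape=yyzx[y]zx   (s0,y)→(s1,_,+1)
state=s1 head=4 tape=yyzx_[z]x   (s1,z)→(s0,x,+1)
state=s0 head=5 tape=yyzx_x[x]
The non-blank tape span at halt is yyzx_xx.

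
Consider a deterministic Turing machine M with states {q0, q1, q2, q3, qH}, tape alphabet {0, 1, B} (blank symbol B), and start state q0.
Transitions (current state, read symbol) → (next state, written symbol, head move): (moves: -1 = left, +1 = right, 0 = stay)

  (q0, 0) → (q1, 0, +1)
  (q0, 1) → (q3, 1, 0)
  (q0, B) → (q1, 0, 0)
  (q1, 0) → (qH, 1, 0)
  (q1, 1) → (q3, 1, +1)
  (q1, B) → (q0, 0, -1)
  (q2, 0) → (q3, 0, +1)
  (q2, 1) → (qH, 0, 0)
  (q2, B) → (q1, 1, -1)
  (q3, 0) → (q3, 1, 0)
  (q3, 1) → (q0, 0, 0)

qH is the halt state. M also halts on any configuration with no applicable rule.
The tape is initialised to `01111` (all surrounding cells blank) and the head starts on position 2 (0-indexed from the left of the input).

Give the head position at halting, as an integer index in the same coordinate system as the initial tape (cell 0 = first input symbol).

state=q0 head=2 tape=01[1]11B   (q0,1)→(q3,1,0)
state=q3 head=2 tape=01[1]11B   (q3,1)→(q0,0,0)
state=q0 head=2 tape=01[0]11B   (q0,0)→(q1,0,+1)
state=q1 head=3 tape=010[1]1B   (q1,1)→(q3,1,+1)
state=q3 head=4 tape=0101[1]B   (q3,1)→(q0,0,0)
state=q0 head=4 tape=0101[0]B   (q0,0)→(q1,0,+1)
state=q1 head=5 tape=01010[B]   (q1,B)→(q0,0,-1)
state=q0 head=4 tape=0101[0]0   (q0,0)→(q1,0,+1)
state=q1 head=5 tape=01010[0]   (q1,0)→(qH,1,0)
state=qH head=5 tape=01010[1]
At halt the head is at cell 5.

5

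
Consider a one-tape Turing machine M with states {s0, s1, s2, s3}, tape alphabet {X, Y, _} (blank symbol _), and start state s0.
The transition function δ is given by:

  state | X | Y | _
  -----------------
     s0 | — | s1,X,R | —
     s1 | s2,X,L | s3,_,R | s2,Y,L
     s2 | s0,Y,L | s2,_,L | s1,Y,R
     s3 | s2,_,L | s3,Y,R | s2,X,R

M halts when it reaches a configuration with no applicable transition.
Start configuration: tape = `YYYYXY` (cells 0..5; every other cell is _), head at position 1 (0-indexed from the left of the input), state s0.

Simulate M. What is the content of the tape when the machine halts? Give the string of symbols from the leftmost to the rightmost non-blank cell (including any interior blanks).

s0 | Y[Y]YYXY   read Y → write X, move R, go to s1
s1 | YX[Y]YXY   read Y → write _, move R, go to s3
s3 | YX_[Y]XY   read Y → write Y, move R, go to s3
s3 | YX_Y[X]Y   read X → write _, move L, go to s2
s2 | YX_[Y]_Y   read Y → write _, move L, go to s2
s2 | YX[_]__Y   read _ → write Y, move R, go to s1
s1 | YXY[_]_Y   read _ → write Y, move L, go to s2
s2 | YX[Y]Y_Y   read Y → write _, move L, go to s2
s2 | Y[X]_Y_Y   read X → write Y, move L, go to s0
s0 | [Y]Y_Y_Y   read Y → write X, move R, go to s1
s1 | X[Y]_Y_Y   read Y → write _, move R, go to s3
s3 | X_[_]Y_Y   read _ → write X, move R, go to s2
s2 | X_X[Y]_Y   read Y → write _, move L, go to s2
s2 | X_[X]__Y   read X → write Y, move L, go to s0
s0 | X[_]Y__Y
The non-blank tape span at halt is X_Y__Y.

X_Y__Y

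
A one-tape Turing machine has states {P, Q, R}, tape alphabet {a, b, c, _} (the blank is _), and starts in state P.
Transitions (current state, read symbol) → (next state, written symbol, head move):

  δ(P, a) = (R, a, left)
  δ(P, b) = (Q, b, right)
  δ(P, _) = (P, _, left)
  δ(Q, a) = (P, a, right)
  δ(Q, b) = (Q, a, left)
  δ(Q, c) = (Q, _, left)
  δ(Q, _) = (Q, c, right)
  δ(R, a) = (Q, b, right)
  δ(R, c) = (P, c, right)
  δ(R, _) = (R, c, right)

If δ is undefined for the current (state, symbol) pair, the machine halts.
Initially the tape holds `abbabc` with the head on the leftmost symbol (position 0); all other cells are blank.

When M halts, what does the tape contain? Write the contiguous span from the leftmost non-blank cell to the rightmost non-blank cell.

ccbabba

P | __[a]bbabc   read a → write a, move left, go to R
R | _[_]abbabc   read _ → write c, move right, go to R
R | _c[a]bbabc   read a → write b, move right, go to Q
Q | _cb[b]babc   read b → write a, move left, go to Q
Q | _c[b]ababc   read b → write a, move left, go to Q
Q | _[c]aababc   read c → write _, move left, go to Q
Q | [_]_aababc   read _ → write c, move right, go to Q
Q | c[_]aababc   read _ → write c, move right, go to Q
Q | cc[a]ababc   read a → write a, move right, go to P
P | cca[a]babc   read a → write a, move left, go to R
R | cc[a]ababc   read a → write b, move right, go to Q
Q | ccb[a]babc   read a → write a, move right, go to P
P | ccba[b]abc   read b → write b, move right, go to Q
Q | ccbab[a]bc   read a → write a, move right, go to P
P | ccbaba[b]c   read b → write b, move right, go to Q
Q | ccbabab[c]   read c → write _, move left, go to Q
Q | ccbaba[b]_   read b → write a, move left, go to Q
Q | ccbab[a]a_   read a → write a, move right, go to P
P | ccbaba[a]_   read a → write a, move left, go to R
R | ccbab[a]a_   read a → write b, move right, go to Q
Q | ccbabb[a]_   read a → write a, move right, go to P
P | ccbabba[_]   read _ → write _, move left, go to P
P | ccbabb[a]_   read a → write a, move left, go to R
R | ccbab[b]a_
The non-blank tape span at halt is ccbabba.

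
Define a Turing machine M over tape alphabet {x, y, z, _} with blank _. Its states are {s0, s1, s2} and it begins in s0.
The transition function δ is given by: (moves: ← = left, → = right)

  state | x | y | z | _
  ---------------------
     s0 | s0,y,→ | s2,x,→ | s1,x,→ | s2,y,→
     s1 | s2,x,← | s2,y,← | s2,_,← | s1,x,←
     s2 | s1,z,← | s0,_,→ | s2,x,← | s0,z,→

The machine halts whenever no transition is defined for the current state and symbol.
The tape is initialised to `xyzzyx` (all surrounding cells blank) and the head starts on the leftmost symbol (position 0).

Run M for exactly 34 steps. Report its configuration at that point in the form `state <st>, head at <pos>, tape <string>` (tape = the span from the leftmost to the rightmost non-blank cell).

state s0, head at -2, tape zxxxzzxyx

s0 | ___[x]yzzyx   read x → write y, move →, go to s0
s0 | ___y[y]zzyx   read y → write x, move →, go to s2
s2 | ___yx[z]zyx   read z → write x, move ←, go to s2
s2 | ___y[x]xzyx   read x → write z, move ←, go to s1
s1 | ___[y]zxzyx   read y → write y, move ←, go to s2
s2 | __[_]yzxzyx   read _ → write z, move →, go to s0
s0 | __z[y]zxzyx   read y → write x, move →, go to s2
s2 | __zx[z]xzyx   read z → write x, move ←, go to s2
s2 | __z[x]xxzyx   read x → write z, move ←, go to s1
s1 | __[z]zxxzyx   read z → write _, move ←, go to s2
s2 | _[_]_zxxzyx   read _ → write z, move →, go to s0
s0 | _z[_]zxxzyx   read _ → write y, move →, go to s2
s2 | _zy[z]xxzyx   read z → write x, move ←, go to s2
s2 | _z[y]xxxzyx   read y → write _, move →, go to s0
s0 | _z_[x]xxzyx   read x → write y, move →, go to s0
s0 | _z_y[x]xzyx   read x → write y, move →, go to s0
s0 | _z_yy[x]zyx   read x → write y, move →, go to s0
s0 | _z_yyy[z]yx   read z → write x, move →, go to s1
s1 | _z_yyyx[y]x   read y → write y, move ←, go to s2
s2 | _z_yyy[x]yx   read x → write z, move ←, go to s1
s1 | _z_yy[y]zyx   read y → write y, move ←, go to s2
s2 | _z_y[y]yzyx   read y → write _, move →, go to s0
s0 | _z_y_[y]zyx   read y → write x, move →, go to s2
s2 | _z_y_x[z]yx   read z → write x, move ←, go to s2
s2 | _z_y_[x]xyx   read x → write z, move ←, go to s1
s1 | _z_y[_]zxyx   read _ → write x, move ←, go to s1
s1 | _z_[y]xzxyx   read y → write y, move ←, go to s2
s2 | _z[_]yxzxyx   read _ → write z, move →, go to s0
s0 | _zz[y]xzxyx   read y → write x, move →, go to s2
s2 | _zzx[x]zxyx   read x → write z, move ←, go to s1
s1 | _zz[x]zzxyx   read x → write x, move ←, go to s2
s2 | _z[z]xzzxyx   read z → write x, move ←, go to s2
s2 | _[z]xxzzxyx   read z → write x, move ←, go to s2
s2 | [_]xxxzzxyx   read _ → write z, move →, go to s0
s0 | z[x]xxzzxyx
After 34 steps: state s0, head at -2, tape zxxxzzxyx.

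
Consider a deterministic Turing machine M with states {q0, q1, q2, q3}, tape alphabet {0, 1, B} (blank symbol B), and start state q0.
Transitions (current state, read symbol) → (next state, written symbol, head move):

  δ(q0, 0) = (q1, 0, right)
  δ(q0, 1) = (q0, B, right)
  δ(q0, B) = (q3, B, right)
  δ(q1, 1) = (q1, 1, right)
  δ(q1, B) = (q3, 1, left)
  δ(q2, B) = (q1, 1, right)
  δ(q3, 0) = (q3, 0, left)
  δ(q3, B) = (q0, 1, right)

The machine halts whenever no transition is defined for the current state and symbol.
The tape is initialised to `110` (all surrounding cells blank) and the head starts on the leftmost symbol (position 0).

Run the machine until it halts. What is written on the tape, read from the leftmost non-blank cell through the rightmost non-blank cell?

1011

q0 | [1]10BB   read 1 → write B, move right, go to q0
q0 | B[1]0BB   read 1 → write B, move right, go to q0
q0 | BB[0]BB   read 0 → write 0, move right, go to q1
q1 | BB0[B]B   read B → write 1, move left, go to q3
q3 | BB[0]1B   read 0 → write 0, move left, go to q3
q3 | B[B]01B   read B → write 1, move right, go to q0
q0 | B1[0]1B   read 0 → write 0, move right, go to q1
q1 | B10[1]B   read 1 → write 1, move right, go to q1
q1 | B101[B]   read B → write 1, move left, go to q3
q3 | B10[1]1
The non-blank tape span at halt is 1011.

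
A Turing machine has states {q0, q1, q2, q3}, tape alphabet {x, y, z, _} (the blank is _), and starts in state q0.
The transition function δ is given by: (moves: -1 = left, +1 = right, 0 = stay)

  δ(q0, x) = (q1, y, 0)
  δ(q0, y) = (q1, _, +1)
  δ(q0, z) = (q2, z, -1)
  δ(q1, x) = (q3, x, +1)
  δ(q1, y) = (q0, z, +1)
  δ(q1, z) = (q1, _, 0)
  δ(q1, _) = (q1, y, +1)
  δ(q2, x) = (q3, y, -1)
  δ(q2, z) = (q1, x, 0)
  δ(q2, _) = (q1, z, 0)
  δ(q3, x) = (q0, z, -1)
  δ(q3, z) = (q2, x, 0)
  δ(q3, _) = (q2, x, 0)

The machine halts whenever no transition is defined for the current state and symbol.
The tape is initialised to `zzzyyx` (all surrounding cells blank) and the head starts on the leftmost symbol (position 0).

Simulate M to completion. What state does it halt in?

q0

q0 | _[z]zzyyx_   read z → write z, move -1, go to q2
q2 | [_]zzzyyx_   read _ → write z, move 0, go to q1
q1 | [z]zzzyyx_   read z → write _, move 0, go to q1
q1 | [_]zzzyyx_   read _ → write y, move +1, go to q1
q1 | y[z]zzyyx_   read z → write _, move 0, go to q1
q1 | y[_]zzyyx_   read _ → write y, move +1, go to q1
q1 | yy[z]zyyx_   read z → write _, move 0, go to q1
q1 | yy[_]zyyx_   read _ → write y, move +1, go to q1
q1 | yyy[z]yyx_   read z → write _, move 0, go to q1
q1 | yyy[_]yyx_   read _ → write y, move +1, go to q1
q1 | yyyy[y]yx_   read y → write z, move +1, go to q0
q0 | yyyyz[y]x_   read y → write _, move +1, go to q1
q1 | yyyyz_[x]_   read x → write x, move +1, go to q3
q3 | yyyyz_x[_]   read _ → write x, move 0, go to q2
q2 | yyyyz_x[x]   read x → write y, move -1, go to q3
q3 | yyyyz_[x]y   read x → write z, move -1, go to q0
q0 | yyyyz[_]zy
No transition is defined for (q0, _); M halts in state q0.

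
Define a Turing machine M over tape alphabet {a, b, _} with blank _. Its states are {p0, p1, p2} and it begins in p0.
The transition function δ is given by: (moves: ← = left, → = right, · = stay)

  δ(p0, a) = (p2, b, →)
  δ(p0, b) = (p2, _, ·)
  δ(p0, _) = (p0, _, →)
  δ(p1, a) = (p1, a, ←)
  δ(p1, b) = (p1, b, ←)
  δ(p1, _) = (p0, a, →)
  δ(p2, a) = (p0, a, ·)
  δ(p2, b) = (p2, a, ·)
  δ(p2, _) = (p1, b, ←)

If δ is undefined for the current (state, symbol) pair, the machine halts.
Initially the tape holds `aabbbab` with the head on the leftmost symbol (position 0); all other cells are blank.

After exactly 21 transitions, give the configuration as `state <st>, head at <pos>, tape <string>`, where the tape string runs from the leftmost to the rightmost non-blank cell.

state p1, head at 3, tape bbbbbbbb

state=p0 head=0 tape=[a]abbbab_   (p0,a)→(p2,b,→)
state=p2 head=1 tape=b[a]bbbab_   (p2,a)→(p0,a,·)
state=p0 head=1 tape=b[a]bbbab_   (p0,a)→(p2,b,→)
state=p2 head=2 tape=bb[b]bbab_   (p2,b)→(p2,a,·)
state=p2 head=2 tape=bb[a]bbab_   (p2,a)→(p0,a,·)
state=p0 head=2 tape=bb[a]bbab_   (p0,a)→(p2,b,→)
state=p2 head=3 tape=bbb[b]bab_   (p2,b)→(p2,a,·)
state=p2 head=3 tape=bbb[a]bab_   (p2,a)→(p0,a,·)
state=p0 head=3 tape=bbb[a]bab_   (p0,a)→(p2,b,→)
state=p2 head=4 tape=bbbb[b]ab_   (p2,b)→(p2,a,·)
state=p2 head=4 tape=bbbb[a]ab_   (p2,a)→(p0,a,·)
state=p0 head=4 tape=bbbb[a]ab_   (p0,a)→(p2,b,→)
state=p2 head=5 tape=bbbbb[a]b_   (p2,a)→(p0,a,·)
state=p0 head=5 tape=bbbbb[a]b_   (p0,a)→(p2,b,→)
state=p2 head=6 tape=bbbbbb[b]_   (p2,b)→(p2,a,·)
state=p2 head=6 tape=bbbbbb[a]_   (p2,a)→(p0,a,·)
state=p0 head=6 tape=bbbbbb[a]_   (p0,a)→(p2,b,→)
state=p2 head=7 tape=bbbbbbb[_]   (p2,_)→(p1,b,←)
state=p1 head=6 tape=bbbbbb[b]b   (p1,b)→(p1,b,←)
state=p1 head=5 tape=bbbbb[b]bb   (p1,b)→(p1,b,←)
state=p1 head=4 tape=bbbb[b]bbb   (p1,b)→(p1,b,←)
state=p1 head=3 tape=bbb[b]bbbb
After 21 steps: state p1, head at 3, tape bbbbbbbb.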